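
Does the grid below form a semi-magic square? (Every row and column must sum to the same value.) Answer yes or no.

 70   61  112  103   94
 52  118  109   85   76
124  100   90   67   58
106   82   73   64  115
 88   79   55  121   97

Row 1: 70 + 61 + 112 + 103 + 94 = 440.
Row 2: 52 + 118 + 109 + 85 + 76 = 440.
Row 3: 124 + 100 + 90 + 67 + 58 = 439.
Row 4: 106 + 82 + 73 + 64 + 115 = 440.
Row 5: 88 + 79 + 55 + 121 + 97 = 440.
Column 1: 70 + 52 + 124 + 106 + 88 = 440.
Column 2: 61 + 118 + 100 + 82 + 79 = 440.
Column 3: 112 + 109 + 90 + 73 + 55 = 439.
Column 4: 103 + 85 + 67 + 64 + 121 = 440.
Column 5: 94 + 76 + 58 + 115 + 97 = 440.

No — column 1 sums to 440 but column 3 sums to 439.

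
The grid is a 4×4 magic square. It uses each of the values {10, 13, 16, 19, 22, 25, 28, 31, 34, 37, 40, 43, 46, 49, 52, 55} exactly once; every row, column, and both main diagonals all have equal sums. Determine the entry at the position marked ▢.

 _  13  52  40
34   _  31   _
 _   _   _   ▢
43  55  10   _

49

The 16 entries sum to 520, so each line sums to 520/4 = 130.
Row 1: 13 + 52 + 40 + ? = 130, so (1,1) = 25.
Row 4 must total 130; the given cells sum to 108, so (4,4) = 22.
Column 1 must total 130; the given cells sum to 102, so (3,1) = 28.
The remaining cell in column 3 is (3,3) = 130 − 93 = 37.
The remaining cell in main diagonal is (2,2) = 130 − 84 = 46.
Anti-diagonal: 40 + 31 + 43 + ? = 130, so (3,2) = 16.
Using row 2: 34 + 46 + 31 + ? → (2,4) = 130 − 111 = 19.
Row 3 needs 130; the known cells sum to 81, so (3,4) = 49.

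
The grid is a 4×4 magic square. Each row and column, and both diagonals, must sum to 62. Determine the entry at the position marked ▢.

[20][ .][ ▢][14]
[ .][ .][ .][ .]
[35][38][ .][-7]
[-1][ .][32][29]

23

Row 3: 35 + 38 + (-7) + ? = 62, so (3,3) = -4.
Row 4: -1 + 32 + 29 + ? = 62, so (4,2) = 2.
Column 1: 20 + 35 + (-1) + ? = 62, so (2,1) = 8.
Column 4: 14 + (-7) + 29 + ? = 62, so (2,4) = 26.
Main diagonal must total 62; the given cells sum to 45, so (2,2) = 17.
Anti-diagonal needs 62; the known cells sum to 51, so (2,3) = 11.
Using column 2: 17 + 38 + 2 + ? → (1,2) = 62 − 57 = 5.
The remaining cell in column 3 is (1,3) = 62 − 39 = 23.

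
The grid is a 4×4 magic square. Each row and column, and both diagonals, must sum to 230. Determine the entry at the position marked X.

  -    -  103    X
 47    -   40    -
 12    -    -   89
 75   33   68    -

Using row 4: 75 + 33 + 68 + ? → (4,4) = 230 − 176 = 54.
Column 1: 47 + 12 + 75 + ? = 230, so (1,1) = 96.
Column 3 needs 230; the known cells sum to 211, so (3,3) = 19.
From main diagonal, 230 − (96 + 19 + 54) gives (2,2) = 61.
Row 2 needs 230; the known cells sum to 148, so (2,4) = 82.
Using row 3: 12 + 19 + 89 + ? → (3,2) = 230 − 120 = 110.
Column 2 needs 230; the known cells sum to 204, so (1,2) = 26.
Column 4: 82 + 89 + 54 + ? = 230, so (1,4) = 5.

5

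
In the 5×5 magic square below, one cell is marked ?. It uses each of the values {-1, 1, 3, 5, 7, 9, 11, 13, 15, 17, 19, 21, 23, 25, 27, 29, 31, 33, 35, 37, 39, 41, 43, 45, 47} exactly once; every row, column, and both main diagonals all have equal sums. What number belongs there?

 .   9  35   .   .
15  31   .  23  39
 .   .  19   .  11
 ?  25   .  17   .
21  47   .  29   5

-1

The 25 entries sum to 575, so each line sums to 575/5 = 115.
Row 2: 15 + 31 + 23 + 39 + ? = 115, so (2,3) = 7.
Row 5 must total 115; the given cells sum to 102, so (5,3) = 13.
Column 2 must total 115; the given cells sum to 112, so (3,2) = 3.
The remaining cell in column 3 is (4,3) = 115 − 74 = 41.
From main diagonal, 115 − (31 + 19 + 17 + 5) gives (1,1) = 43.
From anti-diagonal, 115 − (23 + 19 + 25 + 21) gives (1,5) = 27.
From row 1, 115 − (43 + 9 + 35 + 27) gives (1,4) = 1.
Column 4: 1 + 23 + 17 + 29 + ? = 115, so (3,4) = 45.
The remaining cell in column 5 is (4,5) = 115 − 82 = 33.
The remaining cell in row 3 is (3,1) = 115 − 78 = 37.
The remaining cell in row 4 is (4,1) = 115 − 116 = -1.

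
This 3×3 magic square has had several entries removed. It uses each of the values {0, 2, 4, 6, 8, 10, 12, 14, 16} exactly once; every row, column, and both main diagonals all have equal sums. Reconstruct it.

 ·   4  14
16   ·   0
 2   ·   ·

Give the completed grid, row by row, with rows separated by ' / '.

6 4 14 / 16 8 0 / 2 12 10

The 9 entries sum to 72, so each line sums to 72/3 = 24.
Row 1 must total 24; the given cells sum to 18, so (1,1) = 6.
Using row 2: 16 + 0 + ? → (2,2) = 24 − 16 = 8.
The remaining cell in column 2 is (3,2) = 24 − 12 = 12.
Column 3 must total 24; the given cells sum to 14, so (3,3) = 10.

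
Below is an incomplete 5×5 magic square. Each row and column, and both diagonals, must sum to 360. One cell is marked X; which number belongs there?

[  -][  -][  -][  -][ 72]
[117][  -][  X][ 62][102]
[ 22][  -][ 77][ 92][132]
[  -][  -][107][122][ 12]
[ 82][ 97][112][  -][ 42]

The remaining cell in row 3 is (3,2) = 360 − 323 = 37.
The remaining cell in row 5 is (5,4) = 360 − 333 = 27.
Column 4: 62 + 92 + 122 + 27 + ? = 360, so (1,4) = 57.
From anti-diagonal, 360 − (72 + 62 + 77 + 82) gives (4,2) = 67.
The remaining cell in row 4 is (4,1) = 360 − 308 = 52.
The remaining cell in column 1 is (1,1) = 360 − 273 = 87.
Main diagonal: 87 + 77 + 122 + 42 + ? = 360, so (2,2) = 32.
The remaining cell in row 2 is (2,3) = 360 − 313 = 47.

47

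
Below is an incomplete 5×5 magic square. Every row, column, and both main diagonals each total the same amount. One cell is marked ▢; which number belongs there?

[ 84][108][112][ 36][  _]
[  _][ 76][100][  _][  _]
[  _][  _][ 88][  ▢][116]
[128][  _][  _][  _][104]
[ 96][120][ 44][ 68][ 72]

Row 5 is complete and sums to 400; that is the magic constant.
Row 1: 84 + 108 + 112 + 36 + ? = 400, so (1,5) = 60.
Column 3 needs 400; the known cells sum to 344, so (4,3) = 56.
Column 5 needs 400; the known cells sum to 352, so (2,5) = 48.
Using main diagonal: 84 + 76 + 88 + 72 + ? → (4,4) = 400 − 320 = 80.
The remaining cell in row 4 is (4,2) = 400 − 368 = 32.
Column 2 needs 400; the known cells sum to 336, so (3,2) = 64.
The remaining cell in anti-diagonal is (2,4) = 400 − 276 = 124.
Row 2 needs 400; the known cells sum to 348, so (2,1) = 52.
Column 1 must total 400; the given cells sum to 360, so (3,1) = 40.
Column 4 must total 400; the given cells sum to 308, so (3,4) = 92.

92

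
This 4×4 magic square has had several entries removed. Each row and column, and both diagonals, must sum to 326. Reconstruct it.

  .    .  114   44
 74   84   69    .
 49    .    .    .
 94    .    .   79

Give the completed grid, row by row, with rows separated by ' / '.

109 59 114 44 / 74 84 69 99 / 49 119 54 104 / 94 64 89 79

Row 2: 74 + 84 + 69 + ? = 326, so (2,4) = 99.
Using column 1: 74 + 49 + 94 + ? → (1,1) = 326 − 217 = 109.
Column 4: 44 + 99 + 79 + ? = 326, so (3,4) = 104.
From main diagonal, 326 − (109 + 84 + 79) gives (3,3) = 54.
Anti-diagonal must total 326; the given cells sum to 207, so (3,2) = 119.
From row 1, 326 − (109 + 114 + 44) gives (1,2) = 59.
Column 2 needs 326; the known cells sum to 262, so (4,2) = 64.
The remaining cell in column 3 is (4,3) = 326 − 237 = 89.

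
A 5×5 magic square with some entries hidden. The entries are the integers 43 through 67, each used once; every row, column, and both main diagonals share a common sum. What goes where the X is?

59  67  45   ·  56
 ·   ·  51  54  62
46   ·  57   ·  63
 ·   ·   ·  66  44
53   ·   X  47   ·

The entries are 43 through 67, which sum to 1375, so each line sums to 1375/5 = 275.
Row 1 must total 275; the given cells sum to 227, so (1,4) = 48.
Using column 4: 48 + 54 + 66 + 47 + ? → (3,4) = 275 − 215 = 60.
Column 5: 56 + 62 + 63 + 44 + ? = 275, so (5,5) = 50.
The remaining cell in main diagonal is (2,2) = 275 − 232 = 43.
From anti-diagonal, 275 − (56 + 54 + 57 + 53) gives (4,2) = 55.
From row 2, 275 − (43 + 51 + 54 + 62) gives (2,1) = 65.
Row 3 needs 275; the known cells sum to 226, so (3,2) = 49.
Column 1: 59 + 65 + 46 + 53 + ? = 275, so (4,1) = 52.
Column 2 needs 275; the known cells sum to 214, so (5,2) = 61.
Row 4: 52 + 55 + 66 + 44 + ? = 275, so (4,3) = 58.
Row 5 needs 275; the known cells sum to 211, so (5,3) = 64.

64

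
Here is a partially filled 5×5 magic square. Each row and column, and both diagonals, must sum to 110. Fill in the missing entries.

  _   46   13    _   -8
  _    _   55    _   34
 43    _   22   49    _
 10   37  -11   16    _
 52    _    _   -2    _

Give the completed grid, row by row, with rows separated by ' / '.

19 46 13 40 -8 / -14 28 55 7 34 / 43 -5 22 49 1 / 10 37 -11 16 58 / 52 4 31 -2 25

Using row 4: 10 + 37 + (-11) + 16 + ? → (4,5) = 110 − 52 = 58.
From column 3, 110 − (13 + 55 + 22 + (-11)) gives (5,3) = 31.
Anti-diagonal: -8 + 22 + 37 + 52 + ? = 110, so (2,4) = 7.
Column 4 must total 110; the given cells sum to 70, so (1,4) = 40.
Row 1 must total 110; the given cells sum to 91, so (1,1) = 19.
Column 1 must total 110; the given cells sum to 124, so (2,1) = -14.
From row 2, 110 − (-14 + 55 + 7 + 34) gives (2,2) = 28.
Using main diagonal: 19 + 28 + 22 + 16 + ? → (5,5) = 110 − 85 = 25.
From row 5, 110 − (52 + 31 + (-2) + 25) gives (5,2) = 4.
Column 2 needs 110; the known cells sum to 115, so (3,2) = -5.
Column 5: -8 + 34 + 58 + 25 + ? = 110, so (3,5) = 1.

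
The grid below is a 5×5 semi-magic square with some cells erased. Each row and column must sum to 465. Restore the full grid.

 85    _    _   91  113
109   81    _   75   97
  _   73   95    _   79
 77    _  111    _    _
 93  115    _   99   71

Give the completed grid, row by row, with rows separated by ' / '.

Row 2: 109 + 81 + 75 + 97 + ? = 465, so (2,3) = 103.
Row 5 needs 465; the known cells sum to 378, so (5,3) = 87.
Column 1 must total 465; the given cells sum to 364, so (3,1) = 101.
The remaining cell in column 3 is (1,3) = 465 − 396 = 69.
Column 5 must total 465; the given cells sum to 360, so (4,5) = 105.
Using row 1: 85 + 69 + 91 + 113 + ? → (1,2) = 465 − 358 = 107.
The remaining cell in row 3 is (3,4) = 465 − 348 = 117.
The remaining cell in column 2 is (4,2) = 465 − 376 = 89.
Using column 4: 91 + 75 + 117 + 99 + ? → (4,4) = 465 − 382 = 83.

85 107 69 91 113 / 109 81 103 75 97 / 101 73 95 117 79 / 77 89 111 83 105 / 93 115 87 99 71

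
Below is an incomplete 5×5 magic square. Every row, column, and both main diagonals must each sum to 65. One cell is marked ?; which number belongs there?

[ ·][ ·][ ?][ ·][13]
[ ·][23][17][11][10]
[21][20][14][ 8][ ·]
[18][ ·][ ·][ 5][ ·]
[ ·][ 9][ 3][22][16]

25

Using row 2: 23 + 17 + 11 + 10 + ? → (2,1) = 65 − 61 = 4.
Row 3 needs 65; the known cells sum to 63, so (3,5) = 2.
Using row 5: 9 + 3 + 22 + 16 + ? → (5,1) = 65 − 50 = 15.
Column 1 must total 65; the given cells sum to 58, so (1,1) = 7.
From column 4, 65 − (11 + 8 + 5 + 22) gives (1,4) = 19.
Column 5 must total 65; the given cells sum to 41, so (4,5) = 24.
The remaining cell in anti-diagonal is (4,2) = 65 − 53 = 12.
Row 4 must total 65; the given cells sum to 59, so (4,3) = 6.
Column 2: 23 + 20 + 12 + 9 + ? = 65, so (1,2) = 1.
Column 3: 17 + 14 + 6 + 3 + ? = 65, so (1,3) = 25.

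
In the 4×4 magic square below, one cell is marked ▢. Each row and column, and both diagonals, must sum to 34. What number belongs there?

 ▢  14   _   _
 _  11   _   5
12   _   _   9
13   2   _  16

Row 4: 13 + 2 + 16 + ? = 34, so (4,3) = 3.
The remaining cell in column 2 is (3,2) = 34 − 27 = 7.
Column 4 needs 34; the known cells sum to 30, so (1,4) = 4.
The remaining cell in anti-diagonal is (2,3) = 34 − 24 = 10.
From row 2, 34 − (11 + 10 + 5) gives (2,1) = 8.
Row 3 must total 34; the given cells sum to 28, so (3,3) = 6.
Column 1: 8 + 12 + 13 + ? = 34, so (1,1) = 1.

1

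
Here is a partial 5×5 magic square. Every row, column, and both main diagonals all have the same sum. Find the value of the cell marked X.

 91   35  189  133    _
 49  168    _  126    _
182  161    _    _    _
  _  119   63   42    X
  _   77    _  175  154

196

Column 2 is complete and sums to 560; that is the magic constant.
Row 1 must total 560; the given cells sum to 448, so (1,5) = 112.
Column 4: 133 + 126 + 42 + 175 + ? = 560, so (3,4) = 84.
Main diagonal needs 560; the known cells sum to 455, so (3,3) = 105.
Anti-diagonal needs 560; the known cells sum to 462, so (5,1) = 98.
Using row 3: 182 + 161 + 105 + 84 + ? → (3,5) = 560 − 532 = 28.
Row 5 needs 560; the known cells sum to 504, so (5,3) = 56.
From column 1, 560 − (91 + 49 + 182 + 98) gives (4,1) = 140.
Column 3: 189 + 105 + 63 + 56 + ? = 560, so (2,3) = 147.
Using row 2: 49 + 168 + 147 + 126 + ? → (2,5) = 560 − 490 = 70.
Using row 4: 140 + 119 + 63 + 42 + ? → (4,5) = 560 − 364 = 196.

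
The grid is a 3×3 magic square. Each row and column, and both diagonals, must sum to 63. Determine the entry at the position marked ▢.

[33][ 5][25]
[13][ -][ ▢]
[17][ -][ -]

29

Anti-diagonal must total 63; the given cells sum to 42, so (2,2) = 21.
Row 2 needs 63; the known cells sum to 34, so (2,3) = 29.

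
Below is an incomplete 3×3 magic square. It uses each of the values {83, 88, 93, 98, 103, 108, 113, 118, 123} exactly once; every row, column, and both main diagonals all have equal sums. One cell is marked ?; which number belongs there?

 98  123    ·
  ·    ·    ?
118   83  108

The 9 entries sum to 927, so each line sums to 927/3 = 309.
Using row 1: 98 + 123 + ? → (1,3) = 309 − 221 = 88.
Column 1 must total 309; the given cells sum to 216, so (2,1) = 93.
Using column 2: 123 + 83 + ? → (2,2) = 309 − 206 = 103.
Column 3: 88 + 108 + ? = 309, so (2,3) = 113.

113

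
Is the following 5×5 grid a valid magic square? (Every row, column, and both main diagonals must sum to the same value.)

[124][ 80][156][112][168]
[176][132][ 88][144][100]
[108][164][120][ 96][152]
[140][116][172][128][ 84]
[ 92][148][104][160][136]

Yes

Row 1: 124 + 80 + 156 + 112 + 168 = 640.
Row 2: 176 + 132 + 88 + 144 + 100 = 640.
Row 3: 108 + 164 + 120 + 96 + 152 = 640.
Row 4: 140 + 116 + 172 + 128 + 84 = 640.
Row 5: 92 + 148 + 104 + 160 + 136 = 640.
Column 1: 124 + 176 + 108 + 140 + 92 = 640.
Column 2: 80 + 132 + 164 + 116 + 148 = 640.
Column 3: 156 + 88 + 120 + 172 + 104 = 640.
Column 4: 112 + 144 + 96 + 128 + 160 = 640.
Column 5: 168 + 100 + 152 + 84 + 136 = 640.
Main diagonal: 124 + 132 + 120 + 128 + 136 = 640.
Anti-diagonal: 168 + 144 + 120 + 116 + 92 = 640.
All lines sum to 640.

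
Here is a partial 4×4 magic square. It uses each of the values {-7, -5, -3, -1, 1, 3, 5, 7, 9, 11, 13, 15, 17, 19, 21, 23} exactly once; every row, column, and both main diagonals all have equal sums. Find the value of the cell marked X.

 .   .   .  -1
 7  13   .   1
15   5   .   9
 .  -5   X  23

-3

The 16 entries sum to 128, so each line sums to 128/4 = 32.
Using row 2: 7 + 13 + 1 + ? → (2,3) = 32 − 21 = 11.
Row 3 needs 32; the known cells sum to 29, so (3,3) = 3.
Column 2: 13 + 5 + (-5) + ? = 32, so (1,2) = 19.
Main diagonal: 13 + 3 + 23 + ? = 32, so (1,1) = -7.
Using anti-diagonal: -1 + 11 + 5 + ? → (4,1) = 32 − 15 = 17.
From row 1, 32 − (-7 + 19 + (-1)) gives (1,3) = 21.
From row 4, 32 − (17 + (-5) + 23) gives (4,3) = -3.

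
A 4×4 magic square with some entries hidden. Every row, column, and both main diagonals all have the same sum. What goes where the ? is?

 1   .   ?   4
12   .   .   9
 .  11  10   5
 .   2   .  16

15

Column 4 is complete and sums to 34; that is the magic constant.
The remaining cell in row 3 is (3,1) = 34 − 26 = 8.
Column 1 must total 34; the given cells sum to 21, so (4,1) = 13.
Main diagonal must total 34; the given cells sum to 27, so (2,2) = 7.
Anti-diagonal must total 34; the given cells sum to 28, so (2,3) = 6.
Row 4 needs 34; the known cells sum to 31, so (4,3) = 3.
Column 2: 7 + 11 + 2 + ? = 34, so (1,2) = 14.
Column 3: 6 + 10 + 3 + ? = 34, so (1,3) = 15.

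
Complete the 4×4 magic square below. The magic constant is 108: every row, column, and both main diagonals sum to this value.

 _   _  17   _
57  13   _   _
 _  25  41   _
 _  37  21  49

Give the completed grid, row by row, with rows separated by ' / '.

Row 4: 37 + 21 + 49 + ? = 108, so (4,1) = 1.
Using column 2: 13 + 25 + 37 + ? → (1,2) = 108 − 75 = 33.
Column 3 must total 108; the given cells sum to 79, so (2,3) = 29.
Main diagonal needs 108; the known cells sum to 103, so (1,1) = 5.
Anti-diagonal must total 108; the given cells sum to 55, so (1,4) = 53.
Row 2 needs 108; the known cells sum to 99, so (2,4) = 9.
Column 1 must total 108; the given cells sum to 63, so (3,1) = 45.
Column 4: 53 + 9 + 49 + ? = 108, so (3,4) = -3.

5 33 17 53 / 57 13 29 9 / 45 25 41 -3 / 1 37 21 49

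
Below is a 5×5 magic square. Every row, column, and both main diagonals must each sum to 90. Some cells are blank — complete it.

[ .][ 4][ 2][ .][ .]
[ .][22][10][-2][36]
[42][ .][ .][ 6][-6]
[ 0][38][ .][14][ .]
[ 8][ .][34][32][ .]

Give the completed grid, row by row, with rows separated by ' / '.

From row 2, 90 − (22 + 10 + (-2) + 36) gives (2,1) = 24.
From column 1, 90 − (24 + 42 + 0 + 8) gives (1,1) = 16.
Column 4 must total 90; the given cells sum to 50, so (1,4) = 40.
Row 1: 16 + 4 + 2 + 40 + ? = 90, so (1,5) = 28.
Anti-diagonal must total 90; the given cells sum to 72, so (3,3) = 18.
Row 3: 42 + 18 + 6 + (-6) + ? = 90, so (3,2) = 30.
Column 2 needs 90; the known cells sum to 94, so (5,2) = -4.
From column 3, 90 − (2 + 10 + 18 + 34) gives (4,3) = 26.
Main diagonal: 16 + 22 + 18 + 14 + ? = 90, so (5,5) = 20.
Row 4 must total 90; the given cells sum to 78, so (4,5) = 12.

16 4 2 40 28 / 24 22 10 -2 36 / 42 30 18 6 -6 / 0 38 26 14 12 / 8 -4 34 32 20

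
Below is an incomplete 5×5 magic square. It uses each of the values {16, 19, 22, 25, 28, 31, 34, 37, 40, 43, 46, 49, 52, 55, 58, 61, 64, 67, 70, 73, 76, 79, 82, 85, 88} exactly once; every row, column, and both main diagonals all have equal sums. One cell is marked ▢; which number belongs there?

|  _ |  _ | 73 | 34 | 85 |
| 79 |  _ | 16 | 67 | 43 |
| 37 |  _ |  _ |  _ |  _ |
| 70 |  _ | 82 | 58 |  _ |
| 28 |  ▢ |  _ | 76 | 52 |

64

The 25 entries sum to 1300, so each line sums to 1300/5 = 260.
From row 2, 260 − (79 + 16 + 67 + 43) gives (2,2) = 55.
Column 1 needs 260; the known cells sum to 214, so (1,1) = 46.
From column 4, 260 − (34 + 67 + 58 + 76) gives (3,4) = 25.
Main diagonal needs 260; the known cells sum to 211, so (3,3) = 49.
The remaining cell in anti-diagonal is (4,2) = 260 − 229 = 31.
From row 1, 260 − (46 + 73 + 34 + 85) gives (1,2) = 22.
Using row 4: 70 + 31 + 82 + 58 + ? → (4,5) = 260 − 241 = 19.
Using column 3: 73 + 16 + 49 + 82 + ? → (5,3) = 260 − 220 = 40.
The remaining cell in column 5 is (3,5) = 260 − 199 = 61.
Row 3 must total 260; the given cells sum to 172, so (3,2) = 88.
Row 5 needs 260; the known cells sum to 196, so (5,2) = 64.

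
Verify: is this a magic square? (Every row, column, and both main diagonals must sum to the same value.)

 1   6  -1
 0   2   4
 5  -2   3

Row 1: 1 + 6 + (-1) = 6.
Row 2: 0 + 2 + 4 = 6.
Row 3: 5 + (-2) + 3 = 6.
Column 1: 1 + 0 + 5 = 6.
Column 2: 6 + 2 + (-2) = 6.
Column 3: -1 + 4 + 3 = 6.
Main diagonal: 1 + 2 + 3 = 6.
Anti-diagonal: -1 + 2 + 5 = 6.
All lines sum to 6.

Yes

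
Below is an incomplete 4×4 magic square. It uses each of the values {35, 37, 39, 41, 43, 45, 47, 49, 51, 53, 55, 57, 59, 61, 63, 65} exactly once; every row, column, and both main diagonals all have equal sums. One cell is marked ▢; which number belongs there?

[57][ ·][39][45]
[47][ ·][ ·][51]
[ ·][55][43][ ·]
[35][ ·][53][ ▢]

63

The 16 entries sum to 800, so each line sums to 800/4 = 200.
Row 1 needs 200; the known cells sum to 141, so (1,2) = 59.
Using column 1: 57 + 47 + 35 + ? → (3,1) = 200 − 139 = 61.
Column 3 must total 200; the given cells sum to 135, so (2,3) = 65.
Row 2 must total 200; the given cells sum to 163, so (2,2) = 37.
Using row 3: 61 + 55 + 43 + ? → (3,4) = 200 − 159 = 41.
Column 2 must total 200; the given cells sum to 151, so (4,2) = 49.
Column 4 needs 200; the known cells sum to 137, so (4,4) = 63.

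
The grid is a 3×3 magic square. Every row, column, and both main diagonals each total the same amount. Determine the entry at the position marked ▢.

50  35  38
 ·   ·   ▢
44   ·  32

Row 1 is complete and sums to 123; that is the magic constant.
Using row 3: 44 + 32 + ? → (3,2) = 123 − 76 = 47.
Using column 1: 50 + 44 + ? → (2,1) = 123 − 94 = 29.
Column 2 must total 123; the given cells sum to 82, so (2,2) = 41.
Column 3 needs 123; the known cells sum to 70, so (2,3) = 53.

53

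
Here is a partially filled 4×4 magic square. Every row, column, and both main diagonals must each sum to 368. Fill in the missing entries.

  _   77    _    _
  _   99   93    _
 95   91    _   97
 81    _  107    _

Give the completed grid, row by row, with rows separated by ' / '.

Row 3 must total 368; the given cells sum to 283, so (3,3) = 85.
The remaining cell in column 2 is (4,2) = 368 − 267 = 101.
Column 3: 93 + 85 + 107 + ? = 368, so (1,3) = 83.
The remaining cell in anti-diagonal is (1,4) = 368 − 265 = 103.
Row 1 needs 368; the known cells sum to 263, so (1,1) = 105.
Row 4 must total 368; the given cells sum to 289, so (4,4) = 79.
Using column 1: 105 + 95 + 81 + ? → (2,1) = 368 − 281 = 87.
Column 4: 103 + 97 + 79 + ? = 368, so (2,4) = 89.

105 77 83 103 / 87 99 93 89 / 95 91 85 97 / 81 101 107 79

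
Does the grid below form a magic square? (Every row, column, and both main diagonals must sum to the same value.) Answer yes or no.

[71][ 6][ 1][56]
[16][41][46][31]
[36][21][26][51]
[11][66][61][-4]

Row 1: 71 + 6 + 1 + 56 = 134.
Row 2: 16 + 41 + 46 + 31 = 134.
Row 3: 36 + 21 + 26 + 51 = 134.
Row 4: 11 + 66 + 61 + (-4) = 134.
Column 1: 71 + 16 + 36 + 11 = 134.
Column 2: 6 + 41 + 21 + 66 = 134.
Column 3: 1 + 46 + 26 + 61 = 134.
Column 4: 56 + 31 + 51 + (-4) = 134.
Main diagonal: 71 + 41 + 26 + (-4) = 134.
Anti-diagonal: 56 + 46 + 21 + 11 = 134.
All lines sum to 134.

Yes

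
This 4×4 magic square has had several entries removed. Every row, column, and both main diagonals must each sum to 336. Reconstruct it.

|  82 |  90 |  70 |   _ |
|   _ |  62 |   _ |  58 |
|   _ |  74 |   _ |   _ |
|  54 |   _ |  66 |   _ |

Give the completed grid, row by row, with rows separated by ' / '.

Row 1: 82 + 90 + 70 + ? = 336, so (1,4) = 94.
Column 2: 90 + 62 + 74 + ? = 336, so (4,2) = 110.
Using anti-diagonal: 94 + 74 + 54 + ? → (2,3) = 336 − 222 = 114.
Row 2: 62 + 114 + 58 + ? = 336, so (2,1) = 102.
Row 4 needs 336; the known cells sum to 230, so (4,4) = 106.
Column 1 must total 336; the given cells sum to 238, so (3,1) = 98.
From column 3, 336 − (70 + 114 + 66) gives (3,3) = 86.
From column 4, 336 − (94 + 58 + 106) gives (3,4) = 78.

82 90 70 94 / 102 62 114 58 / 98 74 86 78 / 54 110 66 106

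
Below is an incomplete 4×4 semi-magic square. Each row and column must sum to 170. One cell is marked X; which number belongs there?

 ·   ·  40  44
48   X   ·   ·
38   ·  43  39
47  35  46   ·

36

Row 3: 38 + 43 + 39 + ? = 170, so (3,2) = 50.
Row 4 needs 170; the known cells sum to 128, so (4,4) = 42.
From column 1, 170 − (48 + 38 + 47) gives (1,1) = 37.
From column 3, 170 − (40 + 43 + 46) gives (2,3) = 41.
The remaining cell in column 4 is (2,4) = 170 − 125 = 45.
From row 1, 170 − (37 + 40 + 44) gives (1,2) = 49.
Row 2 must total 170; the given cells sum to 134, so (2,2) = 36.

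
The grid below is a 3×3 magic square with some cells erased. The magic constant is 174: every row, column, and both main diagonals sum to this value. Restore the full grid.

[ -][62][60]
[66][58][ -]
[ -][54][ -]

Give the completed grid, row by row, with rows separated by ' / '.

52 62 60 / 66 58 50 / 56 54 64

From row 1, 174 − (62 + 60) gives (1,1) = 52.
Using row 2: 66 + 58 + ? → (2,3) = 174 − 124 = 50.
Column 1 must total 174; the given cells sum to 118, so (3,1) = 56.
From column 3, 174 − (60 + 50) gives (3,3) = 64.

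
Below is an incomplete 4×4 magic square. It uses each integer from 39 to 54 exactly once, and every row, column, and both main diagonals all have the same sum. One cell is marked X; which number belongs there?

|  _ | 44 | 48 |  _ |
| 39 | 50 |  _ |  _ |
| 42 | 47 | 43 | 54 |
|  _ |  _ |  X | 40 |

The entries are 39 through 54, which sum to 744, so each line sums to 744/4 = 186.
Using column 2: 44 + 50 + 47 + ? → (4,2) = 186 − 141 = 45.
Main diagonal needs 186; the known cells sum to 133, so (1,1) = 53.
The remaining cell in row 1 is (1,4) = 186 − 145 = 41.
Column 1 must total 186; the given cells sum to 134, so (4,1) = 52.
Using column 4: 41 + 54 + 40 + ? → (2,4) = 186 − 135 = 51.
Anti-diagonal needs 186; the known cells sum to 140, so (2,3) = 46.
The remaining cell in row 4 is (4,3) = 186 − 137 = 49.

49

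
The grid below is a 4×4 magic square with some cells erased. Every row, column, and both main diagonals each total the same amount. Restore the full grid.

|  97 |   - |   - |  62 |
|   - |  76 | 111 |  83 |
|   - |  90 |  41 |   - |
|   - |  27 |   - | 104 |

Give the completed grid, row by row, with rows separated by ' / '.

97 125 34 62 / 48 76 111 83 / 118 90 41 69 / 55 27 132 104

Main diagonal is already complete: 97 + 76 + 41 + 104 = 318, so that is the magic constant.
Row 2 needs 318; the known cells sum to 270, so (2,1) = 48.
Column 2 must total 318; the given cells sum to 193, so (1,2) = 125.
Column 4 needs 318; the known cells sum to 249, so (3,4) = 69.
Anti-diagonal: 62 + 111 + 90 + ? = 318, so (4,1) = 55.
Using row 1: 97 + 125 + 62 + ? → (1,3) = 318 − 284 = 34.
From row 3, 318 − (90 + 41 + 69) gives (3,1) = 118.
The remaining cell in row 4 is (4,3) = 318 − 186 = 132.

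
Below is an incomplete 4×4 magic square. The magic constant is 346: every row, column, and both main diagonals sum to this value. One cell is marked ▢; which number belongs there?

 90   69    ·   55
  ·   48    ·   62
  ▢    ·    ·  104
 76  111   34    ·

41

Row 1: 90 + 69 + 55 + ? = 346, so (1,3) = 132.
Row 4 needs 346; the known cells sum to 221, so (4,4) = 125.
Using column 2: 69 + 48 + 111 + ? → (3,2) = 346 − 228 = 118.
From main diagonal, 346 − (90 + 48 + 125) gives (3,3) = 83.
Anti-diagonal needs 346; the known cells sum to 249, so (2,3) = 97.
The remaining cell in row 2 is (2,1) = 346 − 207 = 139.
The remaining cell in row 3 is (3,1) = 346 − 305 = 41.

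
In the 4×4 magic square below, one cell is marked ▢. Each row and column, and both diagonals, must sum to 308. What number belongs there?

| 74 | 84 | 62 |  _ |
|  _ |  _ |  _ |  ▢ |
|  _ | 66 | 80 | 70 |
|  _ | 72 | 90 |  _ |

Using row 1: 74 + 84 + 62 + ? → (1,4) = 308 − 220 = 88.
From row 3, 308 − (66 + 80 + 70) gives (3,1) = 92.
Column 2: 84 + 66 + 72 + ? = 308, so (2,2) = 86.
From column 3, 308 − (62 + 80 + 90) gives (2,3) = 76.
The remaining cell in main diagonal is (4,4) = 308 − 240 = 68.
Using anti-diagonal: 88 + 76 + 66 + ? → (4,1) = 308 − 230 = 78.
Column 1: 74 + 92 + 78 + ? = 308, so (2,1) = 64.
From column 4, 308 − (88 + 70 + 68) gives (2,4) = 82.

82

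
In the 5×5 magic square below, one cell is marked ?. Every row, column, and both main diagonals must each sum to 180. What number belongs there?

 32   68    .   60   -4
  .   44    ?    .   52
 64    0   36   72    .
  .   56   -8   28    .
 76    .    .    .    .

Row 1 needs 180; the known cells sum to 156, so (1,3) = 24.
The remaining cell in row 3 is (3,5) = 180 − 172 = 8.
Column 2 must total 180; the given cells sum to 168, so (5,2) = 12.
The remaining cell in main diagonal is (5,5) = 180 − 140 = 40.
Anti-diagonal must total 180; the given cells sum to 164, so (2,4) = 16.
The remaining cell in column 4 is (5,4) = 180 − 176 = 4.
Using column 5: -4 + 52 + 8 + 40 + ? → (4,5) = 180 − 96 = 84.
Row 4 needs 180; the known cells sum to 160, so (4,1) = 20.
Row 5 must total 180; the given cells sum to 132, so (5,3) = 48.
Column 1 must total 180; the given cells sum to 192, so (2,1) = -12.
From column 3, 180 − (24 + 36 + (-8) + 48) gives (2,3) = 80.

80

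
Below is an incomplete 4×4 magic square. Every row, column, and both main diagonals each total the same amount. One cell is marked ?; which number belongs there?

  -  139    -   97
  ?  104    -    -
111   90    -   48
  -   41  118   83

Column 2 is complete and sums to 374; that is the magic constant.
Row 3: 111 + 90 + 48 + ? = 374, so (3,3) = 125.
From row 4, 374 − (41 + 118 + 83) gives (4,1) = 132.
Using column 4: 97 + 48 + 83 + ? → (2,4) = 374 − 228 = 146.
Main diagonal: 104 + 125 + 83 + ? = 374, so (1,1) = 62.
From anti-diagonal, 374 − (97 + 90 + 132) gives (2,3) = 55.
Row 1: 62 + 139 + 97 + ? = 374, so (1,3) = 76.
Row 2: 104 + 55 + 146 + ? = 374, so (2,1) = 69.

69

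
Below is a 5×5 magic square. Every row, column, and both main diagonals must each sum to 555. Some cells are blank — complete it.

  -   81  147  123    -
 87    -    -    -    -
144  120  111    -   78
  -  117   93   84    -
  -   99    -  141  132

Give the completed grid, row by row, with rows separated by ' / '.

90 81 147 123 114 / 87 138 129 105 96 / 144 120 111 102 78 / 126 117 93 84 135 / 108 99 75 141 132

Row 3: 144 + 120 + 111 + 78 + ? = 555, so (3,4) = 102.
Column 2 must total 555; the given cells sum to 417, so (2,2) = 138.
Column 4 must total 555; the given cells sum to 450, so (2,4) = 105.
Main diagonal needs 555; the known cells sum to 465, so (1,1) = 90.
Row 1 must total 555; the given cells sum to 441, so (1,5) = 114.
The remaining cell in anti-diagonal is (5,1) = 555 − 447 = 108.
Row 5 must total 555; the given cells sum to 480, so (5,3) = 75.
Using column 1: 90 + 87 + 144 + 108 + ? → (4,1) = 555 − 429 = 126.
From column 3, 555 − (147 + 111 + 93 + 75) gives (2,3) = 129.
Row 2: 87 + 138 + 129 + 105 + ? = 555, so (2,5) = 96.
From row 4, 555 − (126 + 117 + 93 + 84) gives (4,5) = 135.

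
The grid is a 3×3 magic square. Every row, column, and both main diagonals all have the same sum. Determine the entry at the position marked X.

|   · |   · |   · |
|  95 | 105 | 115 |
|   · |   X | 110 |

85

Row 2 is complete and sums to 315; that is the magic constant.
Column 3 needs 315; the known cells sum to 225, so (1,3) = 90.
Main diagonal needs 315; the known cells sum to 215, so (1,1) = 100.
From anti-diagonal, 315 − (90 + 105) gives (3,1) = 120.
The remaining cell in row 1 is (1,2) = 315 − 190 = 125.
Row 3: 120 + 110 + ? = 315, so (3,2) = 85.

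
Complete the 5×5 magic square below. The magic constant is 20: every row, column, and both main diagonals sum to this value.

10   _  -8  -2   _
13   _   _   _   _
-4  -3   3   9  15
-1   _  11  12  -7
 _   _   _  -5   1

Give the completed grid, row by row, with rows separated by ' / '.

Using row 4: -1 + 11 + 12 + (-7) + ? → (4,2) = 20 − 15 = 5.
Using column 1: 10 + 13 + (-4) + (-1) + ? → (5,1) = 20 − 18 = 2.
The remaining cell in column 4 is (2,4) = 20 − 14 = 6.
Using main diagonal: 10 + 3 + 12 + 1 + ? → (2,2) = 20 − 26 = -6.
Using anti-diagonal: 6 + 3 + 5 + 2 + ? → (1,5) = 20 − 16 = 4.
Row 1 must total 20; the given cells sum to 4, so (1,2) = 16.
Column 2 needs 20; the known cells sum to 12, so (5,2) = 8.
From column 5, 20 − (4 + 15 + (-7) + 1) gives (2,5) = 7.
From row 2, 20 − (13 + (-6) + 6 + 7) gives (2,3) = 0.
The remaining cell in row 5 is (5,3) = 20 − 6 = 14.

10 16 -8 -2 4 / 13 -6 0 6 7 / -4 -3 3 9 15 / -1 5 11 12 -7 / 2 8 14 -5 1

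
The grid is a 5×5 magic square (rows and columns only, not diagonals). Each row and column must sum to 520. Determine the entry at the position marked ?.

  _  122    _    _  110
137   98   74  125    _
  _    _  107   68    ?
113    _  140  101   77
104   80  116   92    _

119

From row 2, 520 − (137 + 98 + 74 + 125) gives (2,5) = 86.
Row 4 must total 520; the given cells sum to 431, so (4,2) = 89.
From row 5, 520 − (104 + 80 + 116 + 92) gives (5,5) = 128.
The remaining cell in column 2 is (3,2) = 520 − 389 = 131.
Column 3 needs 520; the known cells sum to 437, so (1,3) = 83.
From column 4, 520 − (125 + 68 + 101 + 92) gives (1,4) = 134.
Column 5: 110 + 86 + 77 + 128 + ? = 520, so (3,5) = 119.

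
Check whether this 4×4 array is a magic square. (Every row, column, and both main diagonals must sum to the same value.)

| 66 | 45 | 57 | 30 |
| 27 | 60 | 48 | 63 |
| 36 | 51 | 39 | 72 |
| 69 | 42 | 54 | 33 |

Yes

Row 1: 66 + 45 + 57 + 30 = 198.
Row 2: 27 + 60 + 48 + 63 = 198.
Row 3: 36 + 51 + 39 + 72 = 198.
Row 4: 69 + 42 + 54 + 33 = 198.
Column 1: 66 + 27 + 36 + 69 = 198.
Column 2: 45 + 60 + 51 + 42 = 198.
Column 3: 57 + 48 + 39 + 54 = 198.
Column 4: 30 + 63 + 72 + 33 = 198.
Main diagonal: 66 + 60 + 39 + 33 = 198.
Anti-diagonal: 30 + 48 + 51 + 69 = 198.
All lines sum to 198.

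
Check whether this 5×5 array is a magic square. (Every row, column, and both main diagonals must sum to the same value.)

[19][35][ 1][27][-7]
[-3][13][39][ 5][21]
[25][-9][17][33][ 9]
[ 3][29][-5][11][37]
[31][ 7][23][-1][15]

Yes

Row 1: 19 + 35 + 1 + 27 + (-7) = 75.
Row 2: -3 + 13 + 39 + 5 + 21 = 75.
Row 3: 25 + (-9) + 17 + 33 + 9 = 75.
Row 4: 3 + 29 + (-5) + 11 + 37 = 75.
Row 5: 31 + 7 + 23 + (-1) + 15 = 75.
Column 1: 19 + (-3) + 25 + 3 + 31 = 75.
Column 2: 35 + 13 + (-9) + 29 + 7 = 75.
Column 3: 1 + 39 + 17 + (-5) + 23 = 75.
Column 4: 27 + 5 + 33 + 11 + (-1) = 75.
Column 5: -7 + 21 + 9 + 37 + 15 = 75.
Main diagonal: 19 + 13 + 17 + 11 + 15 = 75.
Anti-diagonal: -7 + 5 + 17 + 29 + 31 = 75.
All lines sum to 75.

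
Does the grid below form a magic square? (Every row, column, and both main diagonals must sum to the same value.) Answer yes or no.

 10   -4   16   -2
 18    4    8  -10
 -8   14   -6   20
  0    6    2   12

Row 1: 10 + (-4) + 16 + (-2) = 20.
Row 2: 18 + 4 + 8 + (-10) = 20.
Row 3: -8 + 14 + (-6) + 20 = 20.
Row 4: 0 + 6 + 2 + 12 = 20.
Column 1: 10 + 18 + (-8) + 0 = 20.
Column 2: -4 + 4 + 14 + 6 = 20.
Column 3: 16 + 8 + (-6) + 2 = 20.
Column 4: -2 + (-10) + 20 + 12 = 20.
Main diagonal: 10 + 4 + (-6) + 12 = 20.
Anti-diagonal: -2 + 8 + 14 + 0 = 20.
All lines sum to 20.

Yes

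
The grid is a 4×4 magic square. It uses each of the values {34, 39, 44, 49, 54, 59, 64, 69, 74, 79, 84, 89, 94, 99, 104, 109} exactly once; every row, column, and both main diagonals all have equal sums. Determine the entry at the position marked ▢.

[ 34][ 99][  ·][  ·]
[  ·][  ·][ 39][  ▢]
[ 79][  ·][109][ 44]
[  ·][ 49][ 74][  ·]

94

The 16 entries sum to 1144, so each line sums to 1144/4 = 286.
From row 3, 286 − (79 + 109 + 44) gives (3,2) = 54.
Column 2 needs 286; the known cells sum to 202, so (2,2) = 84.
Using column 3: 39 + 109 + 74 + ? → (1,3) = 286 − 222 = 64.
Using main diagonal: 34 + 84 + 109 + ? → (4,4) = 286 − 227 = 59.
Row 1 needs 286; the known cells sum to 197, so (1,4) = 89.
The remaining cell in row 4 is (4,1) = 286 − 182 = 104.
Using column 1: 34 + 79 + 104 + ? → (2,1) = 286 − 217 = 69.
The remaining cell in column 4 is (2,4) = 286 − 192 = 94.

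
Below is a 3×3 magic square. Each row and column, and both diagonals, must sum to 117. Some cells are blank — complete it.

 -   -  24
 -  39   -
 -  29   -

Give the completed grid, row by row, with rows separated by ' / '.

From column 2, 117 − (39 + 29) gives (1,2) = 49.
The remaining cell in anti-diagonal is (3,1) = 117 − 63 = 54.
Row 1: 49 + 24 + ? = 117, so (1,1) = 44.
The remaining cell in row 3 is (3,3) = 117 − 83 = 34.
Using column 1: 44 + 54 + ? → (2,1) = 117 − 98 = 19.
Column 3 must total 117; the given cells sum to 58, so (2,3) = 59.

44 49 24 / 19 39 59 / 54 29 34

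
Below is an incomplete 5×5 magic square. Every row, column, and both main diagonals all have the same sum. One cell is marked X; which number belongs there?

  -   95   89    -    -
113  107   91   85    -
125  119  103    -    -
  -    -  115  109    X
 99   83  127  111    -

93

Column 3 is complete and sums to 525; that is the magic constant.
Row 2 needs 525; the known cells sum to 396, so (2,5) = 129.
The remaining cell in row 5 is (5,5) = 525 − 420 = 105.
Using column 2: 95 + 107 + 119 + 83 + ? → (4,2) = 525 − 404 = 121.
From main diagonal, 525 − (107 + 103 + 109 + 105) gives (1,1) = 101.
Using anti-diagonal: 85 + 103 + 121 + 99 + ? → (1,5) = 525 − 408 = 117.
The remaining cell in row 1 is (1,4) = 525 − 402 = 123.
Column 1 must total 525; the given cells sum to 438, so (4,1) = 87.
The remaining cell in column 4 is (3,4) = 525 − 428 = 97.
Row 3 must total 525; the given cells sum to 444, so (3,5) = 81.
Using row 4: 87 + 121 + 115 + 109 + ? → (4,5) = 525 − 432 = 93.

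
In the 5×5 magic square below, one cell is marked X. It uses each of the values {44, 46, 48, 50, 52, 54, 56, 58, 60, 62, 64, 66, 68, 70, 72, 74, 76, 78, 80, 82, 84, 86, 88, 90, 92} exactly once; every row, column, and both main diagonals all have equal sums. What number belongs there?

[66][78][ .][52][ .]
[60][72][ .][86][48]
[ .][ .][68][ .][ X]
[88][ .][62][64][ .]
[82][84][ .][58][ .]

The 25 entries sum to 1700, so each line sums to 1700/5 = 340.
From row 2, 340 − (60 + 72 + 86 + 48) gives (2,3) = 74.
From column 1, 340 − (66 + 60 + 88 + 82) gives (3,1) = 44.
Column 4 needs 340; the known cells sum to 260, so (3,4) = 80.
From main diagonal, 340 − (66 + 72 + 68 + 64) gives (5,5) = 70.
From row 5, 340 − (82 + 84 + 58 + 70) gives (5,3) = 46.
Column 3 needs 340; the known cells sum to 250, so (1,3) = 90.
Row 1 needs 340; the known cells sum to 286, so (1,5) = 54.
Anti-diagonal: 54 + 86 + 68 + 82 + ? = 340, so (4,2) = 50.
Row 4 must total 340; the given cells sum to 264, so (4,5) = 76.
The remaining cell in column 2 is (3,2) = 340 − 284 = 56.
Column 5: 54 + 48 + 76 + 70 + ? = 340, so (3,5) = 92.

92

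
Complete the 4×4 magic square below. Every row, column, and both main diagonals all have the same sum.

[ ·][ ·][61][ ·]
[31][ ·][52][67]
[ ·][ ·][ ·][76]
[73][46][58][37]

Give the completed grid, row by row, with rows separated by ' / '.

Row 4 is already complete: 73 + 46 + 58 + 37 = 214, so that is the magic constant.
Using row 2: 31 + 52 + 67 + ? → (2,2) = 214 − 150 = 64.
Column 3: 61 + 52 + 58 + ? = 214, so (3,3) = 43.
Column 4 needs 214; the known cells sum to 180, so (1,4) = 34.
From main diagonal, 214 − (64 + 43 + 37) gives (1,1) = 70.
Anti-diagonal needs 214; the known cells sum to 159, so (3,2) = 55.
Row 1 must total 214; the given cells sum to 165, so (1,2) = 49.
From row 3, 214 − (55 + 43 + 76) gives (3,1) = 40.

70 49 61 34 / 31 64 52 67 / 40 55 43 76 / 73 46 58 37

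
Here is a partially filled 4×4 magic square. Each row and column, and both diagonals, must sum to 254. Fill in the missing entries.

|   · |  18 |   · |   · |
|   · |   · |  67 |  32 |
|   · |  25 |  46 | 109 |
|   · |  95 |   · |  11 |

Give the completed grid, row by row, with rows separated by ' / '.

Row 3 needs 254; the known cells sum to 180, so (3,1) = 74.
Using column 2: 18 + 25 + 95 + ? → (2,2) = 254 − 138 = 116.
The remaining cell in column 4 is (1,4) = 254 − 152 = 102.
Main diagonal must total 254; the given cells sum to 173, so (1,1) = 81.
Anti-diagonal needs 254; the known cells sum to 194, so (4,1) = 60.
The remaining cell in row 1 is (1,3) = 254 − 201 = 53.
Using row 2: 116 + 67 + 32 + ? → (2,1) = 254 − 215 = 39.
Row 4 needs 254; the known cells sum to 166, so (4,3) = 88.

81 18 53 102 / 39 116 67 32 / 74 25 46 109 / 60 95 88 11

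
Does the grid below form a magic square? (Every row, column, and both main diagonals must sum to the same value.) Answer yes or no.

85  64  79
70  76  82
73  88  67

Yes

Row 1: 85 + 64 + 79 = 228.
Row 2: 70 + 76 + 82 = 228.
Row 3: 73 + 88 + 67 = 228.
Column 1: 85 + 70 + 73 = 228.
Column 2: 64 + 76 + 88 = 228.
Column 3: 79 + 82 + 67 = 228.
Main diagonal: 85 + 76 + 67 = 228.
Anti-diagonal: 79 + 76 + 73 = 228.
All lines sum to 228.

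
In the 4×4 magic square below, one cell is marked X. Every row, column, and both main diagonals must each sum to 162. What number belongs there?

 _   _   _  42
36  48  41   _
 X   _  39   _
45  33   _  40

Row 2 must total 162; the given cells sum to 125, so (2,4) = 37.
Using row 4: 45 + 33 + 40 + ? → (4,3) = 162 − 118 = 44.
From column 3, 162 − (41 + 39 + 44) gives (1,3) = 38.
From column 4, 162 − (42 + 37 + 40) gives (3,4) = 43.
Using main diagonal: 48 + 39 + 40 + ? → (1,1) = 162 − 127 = 35.
Anti-diagonal needs 162; the known cells sum to 128, so (3,2) = 34.
Row 1: 35 + 38 + 42 + ? = 162, so (1,2) = 47.
The remaining cell in row 3 is (3,1) = 162 − 116 = 46.

46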